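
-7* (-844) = 5908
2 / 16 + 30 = 241 / 8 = 30.12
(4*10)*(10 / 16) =25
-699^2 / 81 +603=-48862 / 9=-5429.11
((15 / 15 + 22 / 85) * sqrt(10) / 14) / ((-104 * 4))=-107 * sqrt(10) / 495040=-0.00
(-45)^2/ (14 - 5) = 225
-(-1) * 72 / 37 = 72 / 37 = 1.95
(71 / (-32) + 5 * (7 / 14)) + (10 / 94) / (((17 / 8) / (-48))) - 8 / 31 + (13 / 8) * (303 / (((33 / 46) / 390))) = 2333736227827 / 8718688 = 267670.57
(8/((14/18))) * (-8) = -576/7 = -82.29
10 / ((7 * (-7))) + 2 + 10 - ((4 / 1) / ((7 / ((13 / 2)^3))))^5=-51185893007746629 / 537824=-95172199469.99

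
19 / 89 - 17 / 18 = -1171 / 1602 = -0.73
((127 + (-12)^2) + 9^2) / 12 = 88 / 3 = 29.33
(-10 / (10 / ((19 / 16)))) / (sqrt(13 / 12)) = -19*sqrt(39) / 104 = -1.14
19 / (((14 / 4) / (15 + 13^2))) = 6992 / 7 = 998.86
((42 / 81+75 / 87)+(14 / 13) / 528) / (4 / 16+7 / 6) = 1238491 / 1268982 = 0.98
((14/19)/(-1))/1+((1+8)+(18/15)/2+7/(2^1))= 2349/190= 12.36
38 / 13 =2.92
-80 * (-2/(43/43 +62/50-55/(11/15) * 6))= -2000/5597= -0.36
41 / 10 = 4.10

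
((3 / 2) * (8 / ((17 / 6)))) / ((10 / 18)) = 648 / 85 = 7.62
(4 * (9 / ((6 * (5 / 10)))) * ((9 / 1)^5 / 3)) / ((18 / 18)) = 236196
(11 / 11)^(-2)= 1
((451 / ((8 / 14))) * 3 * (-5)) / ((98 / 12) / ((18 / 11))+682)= -23247 / 1349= -17.23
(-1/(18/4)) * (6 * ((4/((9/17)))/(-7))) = 272/189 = 1.44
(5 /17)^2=25 /289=0.09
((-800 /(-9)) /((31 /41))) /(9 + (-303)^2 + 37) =0.00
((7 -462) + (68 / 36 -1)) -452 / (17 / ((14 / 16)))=-146077 / 306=-477.38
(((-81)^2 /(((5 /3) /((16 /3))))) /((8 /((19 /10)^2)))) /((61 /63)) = 149216823 /15250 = 9784.71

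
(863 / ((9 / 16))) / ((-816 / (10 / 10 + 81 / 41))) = -105286 / 18819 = -5.59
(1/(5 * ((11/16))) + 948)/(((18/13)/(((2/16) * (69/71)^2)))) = 89669203/1109020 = 80.85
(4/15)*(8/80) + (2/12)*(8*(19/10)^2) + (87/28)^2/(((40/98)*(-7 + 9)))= 53333/3200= 16.67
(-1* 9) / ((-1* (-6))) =-3 / 2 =-1.50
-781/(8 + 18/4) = -62.48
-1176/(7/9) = -1512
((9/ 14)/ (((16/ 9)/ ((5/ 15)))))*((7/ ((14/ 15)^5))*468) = 2398865625/ 4302592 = 557.54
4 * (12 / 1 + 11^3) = 5372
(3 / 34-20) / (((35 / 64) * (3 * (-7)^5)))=21664 / 30000495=0.00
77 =77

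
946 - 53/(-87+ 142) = 51977/55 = 945.04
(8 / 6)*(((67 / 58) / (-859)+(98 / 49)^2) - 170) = -16541038 / 74733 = -221.34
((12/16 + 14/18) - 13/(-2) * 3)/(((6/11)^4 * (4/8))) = 11083237/23328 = 475.10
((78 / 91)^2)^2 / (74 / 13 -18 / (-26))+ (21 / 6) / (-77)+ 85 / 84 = 27646753 / 26305356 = 1.05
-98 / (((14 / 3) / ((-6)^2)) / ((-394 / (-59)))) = -297864 / 59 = -5048.54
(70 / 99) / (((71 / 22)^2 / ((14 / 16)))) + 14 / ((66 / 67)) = 7122332 / 499059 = 14.27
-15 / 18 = -5 / 6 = -0.83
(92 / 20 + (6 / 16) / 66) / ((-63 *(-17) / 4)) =193 / 11220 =0.02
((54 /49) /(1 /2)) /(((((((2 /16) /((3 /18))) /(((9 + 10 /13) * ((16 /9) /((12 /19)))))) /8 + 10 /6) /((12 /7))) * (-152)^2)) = 987552 /10084920643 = 0.00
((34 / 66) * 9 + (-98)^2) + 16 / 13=1374211 / 143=9609.87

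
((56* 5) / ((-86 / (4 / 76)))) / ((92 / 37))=-1295 / 18791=-0.07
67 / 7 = 9.57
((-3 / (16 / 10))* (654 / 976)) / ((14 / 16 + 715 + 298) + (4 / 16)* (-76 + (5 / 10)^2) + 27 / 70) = -171675 / 136000964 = -0.00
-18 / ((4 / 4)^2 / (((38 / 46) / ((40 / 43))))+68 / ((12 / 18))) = -7353 / 42127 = -0.17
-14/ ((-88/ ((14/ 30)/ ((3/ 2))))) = 49/ 990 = 0.05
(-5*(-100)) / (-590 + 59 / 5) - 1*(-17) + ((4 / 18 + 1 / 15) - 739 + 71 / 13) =-1212808846 / 1691235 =-717.11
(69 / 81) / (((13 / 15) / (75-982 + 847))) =-2300 / 39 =-58.97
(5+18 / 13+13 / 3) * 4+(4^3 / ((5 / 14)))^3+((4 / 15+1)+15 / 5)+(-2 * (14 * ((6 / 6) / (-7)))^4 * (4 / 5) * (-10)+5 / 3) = 28055088229 / 4875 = 5754889.89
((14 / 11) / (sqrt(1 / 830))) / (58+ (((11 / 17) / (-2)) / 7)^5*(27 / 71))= 759051372140992*sqrt(830) / 34591055339735917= 0.63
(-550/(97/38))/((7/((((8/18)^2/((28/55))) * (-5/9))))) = 22990000/3464937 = 6.64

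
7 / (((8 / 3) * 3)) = 7 / 8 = 0.88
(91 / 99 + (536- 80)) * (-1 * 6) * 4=-361880 / 33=-10966.06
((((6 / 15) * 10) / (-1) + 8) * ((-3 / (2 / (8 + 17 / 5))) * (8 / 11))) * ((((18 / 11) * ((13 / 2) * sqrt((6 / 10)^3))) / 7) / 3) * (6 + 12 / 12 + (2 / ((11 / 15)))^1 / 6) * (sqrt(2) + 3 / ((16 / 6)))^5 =-125396453403 * sqrt(30) / 149072000 - 1418644531863 * sqrt(15) / 1192576000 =-9214.49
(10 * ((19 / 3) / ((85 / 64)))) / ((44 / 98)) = 59584 / 561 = 106.21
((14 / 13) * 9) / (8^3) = 63 / 3328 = 0.02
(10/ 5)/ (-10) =-1/ 5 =-0.20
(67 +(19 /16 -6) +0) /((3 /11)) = 10945 /48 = 228.02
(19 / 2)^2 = 361 / 4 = 90.25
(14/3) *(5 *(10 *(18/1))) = 4200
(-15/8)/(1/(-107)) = 1605/8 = 200.62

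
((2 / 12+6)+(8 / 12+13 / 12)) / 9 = 0.88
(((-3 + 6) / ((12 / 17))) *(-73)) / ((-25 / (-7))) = -8687 / 100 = -86.87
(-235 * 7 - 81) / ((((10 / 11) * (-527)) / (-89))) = -844877 / 2635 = -320.64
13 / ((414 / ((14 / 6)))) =91 / 1242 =0.07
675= 675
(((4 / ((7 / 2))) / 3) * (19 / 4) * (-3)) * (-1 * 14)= 76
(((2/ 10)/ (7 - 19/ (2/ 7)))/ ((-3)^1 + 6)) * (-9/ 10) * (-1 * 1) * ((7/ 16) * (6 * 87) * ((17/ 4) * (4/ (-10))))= 783/ 2000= 0.39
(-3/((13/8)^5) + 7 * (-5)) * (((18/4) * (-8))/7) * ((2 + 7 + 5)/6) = 157122708/371293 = 423.18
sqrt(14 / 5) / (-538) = -0.00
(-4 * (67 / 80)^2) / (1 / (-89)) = 249.70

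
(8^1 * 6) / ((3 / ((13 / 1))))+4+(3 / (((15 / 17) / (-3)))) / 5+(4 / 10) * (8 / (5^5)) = 3280641 / 15625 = 209.96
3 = 3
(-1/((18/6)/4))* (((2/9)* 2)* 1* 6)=-32/9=-3.56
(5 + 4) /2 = 9 /2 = 4.50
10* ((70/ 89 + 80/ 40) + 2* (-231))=-4592.13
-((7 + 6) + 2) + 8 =-7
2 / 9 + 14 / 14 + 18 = 173 / 9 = 19.22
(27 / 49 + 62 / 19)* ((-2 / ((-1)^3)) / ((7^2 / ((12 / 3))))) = 28408 / 45619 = 0.62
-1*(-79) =79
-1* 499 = -499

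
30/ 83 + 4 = 362/ 83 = 4.36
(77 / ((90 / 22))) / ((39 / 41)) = 34727 / 1755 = 19.79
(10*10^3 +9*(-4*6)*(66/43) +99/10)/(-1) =-4161697/430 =-9678.37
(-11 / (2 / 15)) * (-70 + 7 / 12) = 45815 / 8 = 5726.88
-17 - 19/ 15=-274/ 15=-18.27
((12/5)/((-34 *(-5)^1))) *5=0.07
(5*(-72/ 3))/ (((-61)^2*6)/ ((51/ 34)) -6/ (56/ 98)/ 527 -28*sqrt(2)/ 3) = -0.01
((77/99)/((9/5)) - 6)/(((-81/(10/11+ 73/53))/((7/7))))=54653/347733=0.16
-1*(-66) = 66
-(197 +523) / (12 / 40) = -2400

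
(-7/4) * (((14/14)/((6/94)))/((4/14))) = -2303/24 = -95.96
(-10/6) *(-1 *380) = 1900/3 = 633.33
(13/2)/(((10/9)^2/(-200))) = -1053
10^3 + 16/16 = 1001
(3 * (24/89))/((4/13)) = 234/89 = 2.63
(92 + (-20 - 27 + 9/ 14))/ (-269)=-639/ 3766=-0.17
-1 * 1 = -1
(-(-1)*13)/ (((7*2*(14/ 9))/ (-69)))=-8073/ 196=-41.19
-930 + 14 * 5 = -860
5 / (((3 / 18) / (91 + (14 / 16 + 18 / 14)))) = 78255 / 28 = 2794.82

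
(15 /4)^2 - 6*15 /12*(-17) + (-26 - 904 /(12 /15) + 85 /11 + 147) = -151309 /176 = -859.71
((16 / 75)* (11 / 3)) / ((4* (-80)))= -11 / 4500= -0.00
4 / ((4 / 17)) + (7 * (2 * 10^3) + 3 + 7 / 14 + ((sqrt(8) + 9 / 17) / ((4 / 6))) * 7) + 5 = 21 * sqrt(2) + 238528 / 17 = 14060.76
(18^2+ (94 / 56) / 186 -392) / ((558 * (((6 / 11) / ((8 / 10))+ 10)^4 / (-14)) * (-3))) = -10368668354 / 237399530450625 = -0.00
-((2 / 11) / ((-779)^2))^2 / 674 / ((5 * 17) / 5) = -2 / 255278373005582729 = -0.00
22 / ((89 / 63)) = 1386 / 89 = 15.57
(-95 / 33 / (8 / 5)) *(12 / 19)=-25 / 22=-1.14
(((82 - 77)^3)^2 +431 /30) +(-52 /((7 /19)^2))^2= 162406.54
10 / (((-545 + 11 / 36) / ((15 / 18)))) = -300 / 19609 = -0.02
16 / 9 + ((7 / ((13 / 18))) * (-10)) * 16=-181232 / 117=-1548.99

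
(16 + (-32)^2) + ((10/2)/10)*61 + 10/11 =23571/22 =1071.41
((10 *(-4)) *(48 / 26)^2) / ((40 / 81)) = -46656 / 169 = -276.07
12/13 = 0.92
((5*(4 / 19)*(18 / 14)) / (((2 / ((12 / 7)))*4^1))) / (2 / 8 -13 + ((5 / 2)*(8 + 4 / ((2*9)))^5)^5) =775329826707200795871868920 / 19566029723523837032344738822456942793785269182207231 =0.00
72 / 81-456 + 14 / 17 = -69506 / 153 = -454.29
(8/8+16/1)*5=85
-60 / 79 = -0.76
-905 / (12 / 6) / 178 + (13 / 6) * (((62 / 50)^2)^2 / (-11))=-13803043219 / 4589062500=-3.01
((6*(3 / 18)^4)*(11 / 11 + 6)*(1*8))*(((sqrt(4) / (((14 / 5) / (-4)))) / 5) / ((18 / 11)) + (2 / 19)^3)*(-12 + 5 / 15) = 5263790 / 5000211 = 1.05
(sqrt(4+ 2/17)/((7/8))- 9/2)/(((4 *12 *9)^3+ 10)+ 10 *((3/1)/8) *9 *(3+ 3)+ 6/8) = -18/322487125+ 32 *sqrt(1190)/38375967875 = -0.00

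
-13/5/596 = -13/2980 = -0.00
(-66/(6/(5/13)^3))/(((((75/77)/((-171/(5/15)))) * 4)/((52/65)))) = 144837/2197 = 65.92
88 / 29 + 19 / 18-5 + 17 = 8399 / 522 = 16.09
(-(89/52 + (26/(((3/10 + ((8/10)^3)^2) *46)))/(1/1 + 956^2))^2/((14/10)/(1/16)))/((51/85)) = -9000833325923160277714923075/41296011111473676981895343872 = -0.22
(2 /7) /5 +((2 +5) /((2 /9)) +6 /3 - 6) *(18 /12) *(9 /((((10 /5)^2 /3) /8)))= 155929 /70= 2227.56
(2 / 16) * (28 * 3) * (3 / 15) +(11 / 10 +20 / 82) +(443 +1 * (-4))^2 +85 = 39525936 / 205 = 192809.44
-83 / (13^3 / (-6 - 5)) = 913 / 2197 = 0.42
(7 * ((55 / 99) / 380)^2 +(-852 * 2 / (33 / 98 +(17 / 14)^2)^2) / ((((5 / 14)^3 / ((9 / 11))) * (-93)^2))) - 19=-22032864661723801 / 1097328469050000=-20.08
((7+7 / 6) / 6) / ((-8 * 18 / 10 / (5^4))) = -153125 / 2592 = -59.08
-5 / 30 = -0.17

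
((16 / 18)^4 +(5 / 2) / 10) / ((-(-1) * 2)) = 22945 / 52488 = 0.44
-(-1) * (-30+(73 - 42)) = 1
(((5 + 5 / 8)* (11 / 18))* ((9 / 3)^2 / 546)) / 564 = 55 / 547456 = 0.00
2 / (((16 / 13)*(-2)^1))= -13 / 16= -0.81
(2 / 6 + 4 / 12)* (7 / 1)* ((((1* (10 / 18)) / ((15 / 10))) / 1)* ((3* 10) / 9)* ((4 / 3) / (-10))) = -560 / 729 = -0.77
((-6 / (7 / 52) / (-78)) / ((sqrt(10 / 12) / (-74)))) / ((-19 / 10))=592*sqrt(30) / 133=24.38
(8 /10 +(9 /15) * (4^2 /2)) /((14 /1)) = 2 /5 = 0.40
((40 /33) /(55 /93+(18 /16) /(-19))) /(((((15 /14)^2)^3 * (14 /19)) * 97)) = 385202456576 /18286602778125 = 0.02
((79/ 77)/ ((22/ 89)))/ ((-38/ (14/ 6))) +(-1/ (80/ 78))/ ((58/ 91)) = -28555433/ 16001040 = -1.78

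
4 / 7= 0.57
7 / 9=0.78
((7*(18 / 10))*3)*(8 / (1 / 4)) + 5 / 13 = 78649 / 65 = 1209.98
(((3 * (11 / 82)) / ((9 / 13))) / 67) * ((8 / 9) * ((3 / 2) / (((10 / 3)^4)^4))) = 0.00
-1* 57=-57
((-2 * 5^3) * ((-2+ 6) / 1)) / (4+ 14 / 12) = -6000 / 31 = -193.55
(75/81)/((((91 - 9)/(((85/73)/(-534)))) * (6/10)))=-10625/258918444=-0.00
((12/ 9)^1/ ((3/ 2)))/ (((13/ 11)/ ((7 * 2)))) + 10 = 2402/ 117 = 20.53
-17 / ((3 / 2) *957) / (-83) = 34 / 238293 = 0.00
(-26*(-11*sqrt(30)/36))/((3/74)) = 5291*sqrt(30)/27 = 1073.33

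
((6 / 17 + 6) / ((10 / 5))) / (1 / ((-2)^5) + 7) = 1728 / 3791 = 0.46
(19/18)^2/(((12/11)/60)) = 19855/324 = 61.28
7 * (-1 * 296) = -2072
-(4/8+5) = -11/2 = -5.50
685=685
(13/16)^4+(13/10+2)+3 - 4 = 896469/327680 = 2.74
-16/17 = -0.94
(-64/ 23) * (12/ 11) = -768/ 253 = -3.04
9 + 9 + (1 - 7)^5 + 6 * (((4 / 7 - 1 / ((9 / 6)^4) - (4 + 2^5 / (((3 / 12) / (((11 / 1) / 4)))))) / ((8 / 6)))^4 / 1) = 12915067325205491174 / 425329947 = 30364820103.31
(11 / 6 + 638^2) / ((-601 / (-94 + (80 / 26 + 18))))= 385879450 / 7813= 49389.41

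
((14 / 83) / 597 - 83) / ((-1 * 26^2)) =316363 / 2576652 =0.12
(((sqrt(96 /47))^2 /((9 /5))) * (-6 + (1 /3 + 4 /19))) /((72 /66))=-136840 /24111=-5.68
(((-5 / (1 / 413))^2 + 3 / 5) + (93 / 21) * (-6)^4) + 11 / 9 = 1345039369 / 315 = 4269966.25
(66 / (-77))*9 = -54 / 7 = -7.71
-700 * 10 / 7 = -1000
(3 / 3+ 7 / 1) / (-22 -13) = -0.23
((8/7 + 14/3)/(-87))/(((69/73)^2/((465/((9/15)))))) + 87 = 252899239/8698347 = 29.07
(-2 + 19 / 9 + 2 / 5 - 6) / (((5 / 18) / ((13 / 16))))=-3211 / 200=-16.06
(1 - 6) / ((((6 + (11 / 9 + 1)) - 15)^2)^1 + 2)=-405 / 3883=-0.10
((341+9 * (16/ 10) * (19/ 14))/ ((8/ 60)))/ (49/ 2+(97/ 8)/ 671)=33869396/ 307097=110.29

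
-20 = -20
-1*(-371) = 371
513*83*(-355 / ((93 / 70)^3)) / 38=-5053247500 / 29791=-169623.29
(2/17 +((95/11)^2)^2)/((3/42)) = 19385658698/248897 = 77886.27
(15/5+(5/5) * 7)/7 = 10/7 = 1.43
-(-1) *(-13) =-13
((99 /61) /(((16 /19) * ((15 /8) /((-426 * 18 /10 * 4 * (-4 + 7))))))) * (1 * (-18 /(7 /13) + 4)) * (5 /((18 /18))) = 1391682.74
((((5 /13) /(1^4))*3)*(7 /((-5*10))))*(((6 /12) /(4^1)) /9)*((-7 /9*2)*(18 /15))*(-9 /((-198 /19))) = 931 /257400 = 0.00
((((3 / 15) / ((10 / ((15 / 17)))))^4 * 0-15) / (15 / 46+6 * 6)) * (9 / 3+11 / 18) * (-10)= 14.91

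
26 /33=0.79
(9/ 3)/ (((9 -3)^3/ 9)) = 1/ 8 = 0.12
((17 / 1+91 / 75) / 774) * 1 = 683 / 29025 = 0.02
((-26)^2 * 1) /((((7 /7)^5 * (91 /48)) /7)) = 2496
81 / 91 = 0.89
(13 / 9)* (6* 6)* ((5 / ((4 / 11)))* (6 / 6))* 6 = 4290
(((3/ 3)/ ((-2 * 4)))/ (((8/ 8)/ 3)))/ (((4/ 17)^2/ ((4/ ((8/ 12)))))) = -2601/ 64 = -40.64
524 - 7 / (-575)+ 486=580757 / 575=1010.01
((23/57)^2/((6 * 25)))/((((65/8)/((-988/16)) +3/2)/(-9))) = -529/74100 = -0.01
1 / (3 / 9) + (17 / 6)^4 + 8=97777 / 1296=75.45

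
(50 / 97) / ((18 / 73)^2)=133225 / 15714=8.48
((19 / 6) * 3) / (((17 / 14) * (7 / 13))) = 247 / 17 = 14.53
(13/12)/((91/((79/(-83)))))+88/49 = 87095/48804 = 1.78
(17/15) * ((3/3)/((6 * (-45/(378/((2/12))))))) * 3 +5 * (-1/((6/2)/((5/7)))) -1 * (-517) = 255806/525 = 487.25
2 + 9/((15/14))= 10.40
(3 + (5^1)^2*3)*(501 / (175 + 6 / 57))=247494 / 1109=223.17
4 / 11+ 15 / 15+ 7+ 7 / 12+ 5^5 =413681 / 132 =3133.95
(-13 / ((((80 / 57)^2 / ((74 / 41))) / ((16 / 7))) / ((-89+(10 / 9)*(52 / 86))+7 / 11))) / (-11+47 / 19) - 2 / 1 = -155049172777 / 549791550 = -282.01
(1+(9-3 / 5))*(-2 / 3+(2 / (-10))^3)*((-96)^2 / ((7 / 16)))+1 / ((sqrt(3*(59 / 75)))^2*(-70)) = -68967042101 / 516250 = -133592.33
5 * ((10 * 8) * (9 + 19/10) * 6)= 26160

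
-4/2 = -2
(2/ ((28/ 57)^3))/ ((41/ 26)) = 2407509/ 225008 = 10.70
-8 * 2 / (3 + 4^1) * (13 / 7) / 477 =-208 / 23373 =-0.01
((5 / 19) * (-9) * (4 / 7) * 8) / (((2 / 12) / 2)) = -17280 / 133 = -129.92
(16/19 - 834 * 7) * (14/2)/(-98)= 55453/133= 416.94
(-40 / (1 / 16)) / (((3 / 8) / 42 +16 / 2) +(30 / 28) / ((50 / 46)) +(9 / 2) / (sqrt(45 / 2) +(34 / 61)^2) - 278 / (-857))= -846516499975676210329600 / 12113864853463267665493 +27553119791828391936000* sqrt(10) / 12113864853463267665493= -62.69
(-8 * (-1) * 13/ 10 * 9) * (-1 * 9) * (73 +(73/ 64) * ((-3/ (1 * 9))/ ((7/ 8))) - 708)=37470303/ 70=535290.04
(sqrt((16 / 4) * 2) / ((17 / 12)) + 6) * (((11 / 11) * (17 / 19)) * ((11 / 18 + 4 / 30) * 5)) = 268 * sqrt(2) / 57 + 1139 / 57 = 26.63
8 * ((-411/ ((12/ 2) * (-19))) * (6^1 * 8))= 26304/ 19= 1384.42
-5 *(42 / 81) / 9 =-70 / 243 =-0.29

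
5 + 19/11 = 74/11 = 6.73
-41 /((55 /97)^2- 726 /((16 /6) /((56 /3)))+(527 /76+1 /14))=205229108 /25401721573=0.01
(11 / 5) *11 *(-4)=-484 / 5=-96.80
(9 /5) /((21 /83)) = 249 /35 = 7.11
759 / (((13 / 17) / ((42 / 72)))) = 30107 / 52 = 578.98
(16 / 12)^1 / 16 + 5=61 / 12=5.08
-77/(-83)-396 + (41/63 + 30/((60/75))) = -3732685/10458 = -356.92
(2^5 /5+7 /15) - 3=58 /15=3.87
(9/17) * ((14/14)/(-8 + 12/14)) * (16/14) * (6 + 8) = -504/425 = -1.19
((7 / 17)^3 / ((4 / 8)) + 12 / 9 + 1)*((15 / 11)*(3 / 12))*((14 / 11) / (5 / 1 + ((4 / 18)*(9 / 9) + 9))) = 11481435 / 152185088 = 0.08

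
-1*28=-28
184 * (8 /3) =1472 /3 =490.67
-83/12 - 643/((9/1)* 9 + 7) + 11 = -851/264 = -3.22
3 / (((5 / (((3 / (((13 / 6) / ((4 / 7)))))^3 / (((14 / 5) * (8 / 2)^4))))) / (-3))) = -6561 / 5274997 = -0.00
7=7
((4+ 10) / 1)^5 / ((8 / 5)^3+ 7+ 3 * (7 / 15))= 33614000 / 781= 43039.69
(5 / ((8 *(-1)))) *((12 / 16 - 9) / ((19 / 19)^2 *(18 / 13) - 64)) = -195 / 2368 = -0.08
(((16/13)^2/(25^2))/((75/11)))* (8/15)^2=180224/1782421875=0.00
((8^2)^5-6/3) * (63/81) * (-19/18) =-71403831163/81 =-881528779.79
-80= -80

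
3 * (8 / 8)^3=3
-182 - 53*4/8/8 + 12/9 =-8831/48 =-183.98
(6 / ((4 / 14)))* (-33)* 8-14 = -5558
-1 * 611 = -611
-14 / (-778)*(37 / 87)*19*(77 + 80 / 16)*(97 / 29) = 39141634 / 981447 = 39.88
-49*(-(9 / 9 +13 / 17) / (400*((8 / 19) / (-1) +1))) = 0.37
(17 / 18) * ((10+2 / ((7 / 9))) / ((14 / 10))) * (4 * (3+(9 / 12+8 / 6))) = 228140 / 1323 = 172.44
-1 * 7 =-7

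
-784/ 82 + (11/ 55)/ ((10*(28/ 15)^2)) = -614287/ 64288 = -9.56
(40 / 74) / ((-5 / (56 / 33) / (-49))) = 10976 / 1221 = 8.99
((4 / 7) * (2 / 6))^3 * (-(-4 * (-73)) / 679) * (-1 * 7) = 18688 / 898317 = 0.02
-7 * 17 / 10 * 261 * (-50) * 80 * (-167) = -2074741200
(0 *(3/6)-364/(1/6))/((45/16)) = -776.53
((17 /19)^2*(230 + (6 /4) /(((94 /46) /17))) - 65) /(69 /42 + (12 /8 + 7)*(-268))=-10223423 /180240441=-0.06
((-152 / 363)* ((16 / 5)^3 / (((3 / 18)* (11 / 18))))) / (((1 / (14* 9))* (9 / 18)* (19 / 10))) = -594542592 / 33275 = -17867.55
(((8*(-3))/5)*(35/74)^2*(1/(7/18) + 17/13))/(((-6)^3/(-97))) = -1198435/640692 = -1.87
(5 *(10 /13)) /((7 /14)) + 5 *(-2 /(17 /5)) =1050 /221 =4.75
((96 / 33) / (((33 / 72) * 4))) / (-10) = -96 / 605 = -0.16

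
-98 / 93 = -1.05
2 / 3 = 0.67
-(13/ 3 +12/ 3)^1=-25/ 3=-8.33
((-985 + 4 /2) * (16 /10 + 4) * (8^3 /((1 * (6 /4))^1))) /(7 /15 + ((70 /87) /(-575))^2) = -26869302497280 /6673363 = -4026351.11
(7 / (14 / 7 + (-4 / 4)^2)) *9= 21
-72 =-72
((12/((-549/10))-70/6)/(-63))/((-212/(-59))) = 42775/814716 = 0.05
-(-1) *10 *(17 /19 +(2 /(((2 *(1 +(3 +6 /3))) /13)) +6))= 5165 /57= 90.61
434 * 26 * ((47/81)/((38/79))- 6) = -83247710/1539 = -54092.08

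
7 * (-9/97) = -63/97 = -0.65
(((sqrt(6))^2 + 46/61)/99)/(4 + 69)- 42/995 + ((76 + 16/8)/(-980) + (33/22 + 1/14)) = 62355220111/42986990970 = 1.45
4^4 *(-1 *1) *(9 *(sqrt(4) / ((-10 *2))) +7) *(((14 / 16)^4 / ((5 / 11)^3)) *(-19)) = 185192.61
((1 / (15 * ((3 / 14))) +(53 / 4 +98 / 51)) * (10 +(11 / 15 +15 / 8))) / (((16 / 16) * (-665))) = -4216553 / 14364000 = -0.29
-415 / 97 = -4.28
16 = 16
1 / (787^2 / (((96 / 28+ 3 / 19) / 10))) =0.00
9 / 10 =0.90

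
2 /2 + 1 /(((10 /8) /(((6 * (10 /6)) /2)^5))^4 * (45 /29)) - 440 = 226562499996049 /9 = 25173611110672.11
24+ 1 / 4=24.25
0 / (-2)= 0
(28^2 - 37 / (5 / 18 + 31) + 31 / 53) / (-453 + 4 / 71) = -1659691101 / 959592401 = -1.73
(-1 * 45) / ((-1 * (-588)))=-0.08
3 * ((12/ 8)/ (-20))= -0.22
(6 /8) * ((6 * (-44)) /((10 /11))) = -1089 /5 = -217.80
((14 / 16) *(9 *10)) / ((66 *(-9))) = -35 / 264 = -0.13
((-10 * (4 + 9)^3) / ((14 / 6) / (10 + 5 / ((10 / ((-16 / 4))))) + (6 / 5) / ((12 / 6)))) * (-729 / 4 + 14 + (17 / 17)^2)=440937900 / 107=4120914.95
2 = 2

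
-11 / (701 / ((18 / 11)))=-18 / 701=-0.03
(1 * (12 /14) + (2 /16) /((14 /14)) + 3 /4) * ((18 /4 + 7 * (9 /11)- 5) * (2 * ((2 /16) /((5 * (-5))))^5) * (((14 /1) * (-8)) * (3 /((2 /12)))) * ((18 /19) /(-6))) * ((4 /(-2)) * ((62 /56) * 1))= 1867347 /46816000000000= 0.00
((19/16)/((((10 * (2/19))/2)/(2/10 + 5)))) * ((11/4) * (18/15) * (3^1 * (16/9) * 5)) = 51623/50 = 1032.46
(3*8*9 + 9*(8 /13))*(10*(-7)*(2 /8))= -50400 /13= -3876.92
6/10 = 3/5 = 0.60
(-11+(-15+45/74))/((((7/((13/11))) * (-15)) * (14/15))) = 24427/79772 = 0.31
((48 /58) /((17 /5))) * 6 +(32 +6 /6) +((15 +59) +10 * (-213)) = -2021.54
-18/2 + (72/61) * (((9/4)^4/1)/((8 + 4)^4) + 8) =221913/499712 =0.44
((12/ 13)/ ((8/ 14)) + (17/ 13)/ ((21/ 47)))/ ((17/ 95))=117800/ 4641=25.38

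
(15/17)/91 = 15/1547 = 0.01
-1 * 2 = -2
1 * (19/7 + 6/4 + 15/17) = 1213/238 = 5.10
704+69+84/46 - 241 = 12278/23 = 533.83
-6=-6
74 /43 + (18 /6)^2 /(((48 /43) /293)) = 1626455 /688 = 2364.03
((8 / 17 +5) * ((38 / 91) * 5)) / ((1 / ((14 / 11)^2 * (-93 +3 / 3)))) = -45517920 / 26741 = -1702.18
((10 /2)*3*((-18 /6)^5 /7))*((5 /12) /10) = -21.70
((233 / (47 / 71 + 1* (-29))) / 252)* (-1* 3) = 16543 / 169008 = 0.10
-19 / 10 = -1.90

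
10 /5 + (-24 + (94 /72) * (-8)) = -292 /9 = -32.44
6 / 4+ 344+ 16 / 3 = 2105 / 6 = 350.83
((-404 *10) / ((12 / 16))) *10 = -161600 / 3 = -53866.67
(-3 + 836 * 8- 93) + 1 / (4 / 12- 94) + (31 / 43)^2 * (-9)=3422562932 / 519569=6587.31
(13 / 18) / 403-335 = -186929 / 558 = -335.00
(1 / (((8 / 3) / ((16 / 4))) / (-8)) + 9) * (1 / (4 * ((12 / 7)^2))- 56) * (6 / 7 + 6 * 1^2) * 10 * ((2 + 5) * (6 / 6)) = 161035 / 2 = 80517.50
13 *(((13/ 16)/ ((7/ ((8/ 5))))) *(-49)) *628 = -371462/ 5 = -74292.40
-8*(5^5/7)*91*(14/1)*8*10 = -364000000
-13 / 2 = -6.50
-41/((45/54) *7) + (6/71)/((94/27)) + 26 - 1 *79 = -7008202/116795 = -60.00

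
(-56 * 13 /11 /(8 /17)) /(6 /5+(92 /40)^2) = -154700 /7139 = -21.67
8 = 8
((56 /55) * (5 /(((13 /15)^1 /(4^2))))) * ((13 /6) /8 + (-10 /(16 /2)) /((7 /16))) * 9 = -28440 /13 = -2187.69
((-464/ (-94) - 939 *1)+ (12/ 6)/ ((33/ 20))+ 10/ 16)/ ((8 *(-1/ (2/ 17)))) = 11567069/ 843744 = 13.71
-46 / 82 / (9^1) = -23 / 369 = -0.06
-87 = -87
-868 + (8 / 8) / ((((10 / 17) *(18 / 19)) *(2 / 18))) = -17037 / 20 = -851.85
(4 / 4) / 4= 1 / 4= 0.25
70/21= 10/3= 3.33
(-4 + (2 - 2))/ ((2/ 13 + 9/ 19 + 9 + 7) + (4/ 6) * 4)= -2964/ 14297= -0.21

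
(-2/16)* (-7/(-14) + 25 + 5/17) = -877/272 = -3.22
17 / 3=5.67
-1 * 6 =-6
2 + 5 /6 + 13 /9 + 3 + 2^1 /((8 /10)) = 88 /9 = 9.78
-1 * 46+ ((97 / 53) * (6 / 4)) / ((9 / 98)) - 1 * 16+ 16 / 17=-31.17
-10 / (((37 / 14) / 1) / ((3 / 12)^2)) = -35 / 148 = -0.24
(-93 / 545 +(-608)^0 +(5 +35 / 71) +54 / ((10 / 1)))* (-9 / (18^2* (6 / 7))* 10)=-3.80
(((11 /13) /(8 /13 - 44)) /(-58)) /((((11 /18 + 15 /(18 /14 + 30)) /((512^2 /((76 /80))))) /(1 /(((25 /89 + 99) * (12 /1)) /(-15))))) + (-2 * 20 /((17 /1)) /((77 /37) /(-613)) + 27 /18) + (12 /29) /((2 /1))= 148881818783363731 /214615460867962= 693.71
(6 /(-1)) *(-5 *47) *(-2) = -2820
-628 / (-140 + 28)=5.61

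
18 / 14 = 9 / 7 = 1.29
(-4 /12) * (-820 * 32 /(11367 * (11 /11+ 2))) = 26240 /102303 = 0.26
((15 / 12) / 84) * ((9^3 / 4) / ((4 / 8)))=1215 / 224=5.42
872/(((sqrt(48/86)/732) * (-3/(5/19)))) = -265960 * sqrt(258)/57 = -74946.49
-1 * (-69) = 69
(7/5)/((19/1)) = 7/95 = 0.07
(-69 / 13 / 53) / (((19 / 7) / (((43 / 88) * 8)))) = -20769 / 144001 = -0.14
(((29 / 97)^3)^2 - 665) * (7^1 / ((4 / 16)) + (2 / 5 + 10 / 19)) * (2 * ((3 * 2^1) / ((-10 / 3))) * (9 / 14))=123297233400502232832 / 2769631916388925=44517.55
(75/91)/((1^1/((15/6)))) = 2.06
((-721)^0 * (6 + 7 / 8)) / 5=11 / 8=1.38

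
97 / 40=2.42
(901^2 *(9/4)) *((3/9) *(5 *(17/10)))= 41401851/8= 5175231.38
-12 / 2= -6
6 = 6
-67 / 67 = -1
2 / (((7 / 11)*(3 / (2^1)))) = 44 / 21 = 2.10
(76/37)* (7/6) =266/111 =2.40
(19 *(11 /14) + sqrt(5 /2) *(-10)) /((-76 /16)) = -22 /7 + 20 *sqrt(10) /19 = 0.19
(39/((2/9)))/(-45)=-39/10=-3.90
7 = 7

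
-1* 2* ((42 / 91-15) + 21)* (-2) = 336 / 13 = 25.85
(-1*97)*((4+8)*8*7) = -65184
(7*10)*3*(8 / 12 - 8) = -1540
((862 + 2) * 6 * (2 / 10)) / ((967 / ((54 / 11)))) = 5.26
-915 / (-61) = 15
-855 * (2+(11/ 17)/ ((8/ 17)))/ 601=-23085/ 4808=-4.80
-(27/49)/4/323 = -27/63308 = -0.00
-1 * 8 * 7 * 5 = -280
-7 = -7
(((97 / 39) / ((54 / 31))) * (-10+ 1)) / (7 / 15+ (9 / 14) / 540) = -420980 / 15327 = -27.47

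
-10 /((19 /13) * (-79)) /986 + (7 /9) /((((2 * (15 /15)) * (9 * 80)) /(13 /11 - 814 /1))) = -0.44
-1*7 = -7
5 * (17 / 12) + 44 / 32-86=-1861 / 24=-77.54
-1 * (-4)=4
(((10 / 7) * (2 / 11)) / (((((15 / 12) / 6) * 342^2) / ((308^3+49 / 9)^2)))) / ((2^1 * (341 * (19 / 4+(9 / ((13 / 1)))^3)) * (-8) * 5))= -43406172529967769158 / 661274913834315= -65640.13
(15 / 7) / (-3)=-5 / 7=-0.71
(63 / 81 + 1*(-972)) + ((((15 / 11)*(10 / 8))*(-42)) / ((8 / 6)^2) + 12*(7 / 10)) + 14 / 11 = -15868819 / 15840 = -1001.82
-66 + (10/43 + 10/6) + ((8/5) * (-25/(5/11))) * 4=-53677/129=-416.10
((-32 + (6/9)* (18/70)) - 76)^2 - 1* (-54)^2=10670976/1225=8711.00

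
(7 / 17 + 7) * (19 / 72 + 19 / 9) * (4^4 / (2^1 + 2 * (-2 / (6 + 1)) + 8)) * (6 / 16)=33516 / 187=179.23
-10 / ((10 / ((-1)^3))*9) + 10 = 91 / 9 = 10.11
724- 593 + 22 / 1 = 153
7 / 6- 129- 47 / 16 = -6277 / 48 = -130.77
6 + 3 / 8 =51 / 8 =6.38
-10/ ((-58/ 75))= 12.93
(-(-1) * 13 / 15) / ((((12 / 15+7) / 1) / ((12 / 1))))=4 / 3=1.33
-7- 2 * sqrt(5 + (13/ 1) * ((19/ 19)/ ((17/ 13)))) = -2 * sqrt(4318)/ 17- 7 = -14.73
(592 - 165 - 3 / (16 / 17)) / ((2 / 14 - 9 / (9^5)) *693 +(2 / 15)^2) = 123583725 / 28842784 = 4.28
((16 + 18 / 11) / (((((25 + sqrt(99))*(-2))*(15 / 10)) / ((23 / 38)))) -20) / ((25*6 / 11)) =-1330363 / 899460 + 2231*sqrt(11) / 1499100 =-1.47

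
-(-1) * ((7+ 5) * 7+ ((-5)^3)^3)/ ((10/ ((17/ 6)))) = -33201697/ 60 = -553361.62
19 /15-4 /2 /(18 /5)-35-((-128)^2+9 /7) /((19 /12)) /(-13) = 59268533 /77805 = 761.76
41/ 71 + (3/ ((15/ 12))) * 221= 188497/ 355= 530.98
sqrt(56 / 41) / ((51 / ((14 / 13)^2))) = 392 * sqrt(574) / 353379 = 0.03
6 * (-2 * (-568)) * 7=47712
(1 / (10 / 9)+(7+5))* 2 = 129 / 5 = 25.80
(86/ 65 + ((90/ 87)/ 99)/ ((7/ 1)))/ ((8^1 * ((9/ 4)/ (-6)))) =-576764/ 1306305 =-0.44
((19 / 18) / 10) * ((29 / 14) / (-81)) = -551 / 204120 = -0.00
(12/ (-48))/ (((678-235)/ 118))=-59/ 886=-0.07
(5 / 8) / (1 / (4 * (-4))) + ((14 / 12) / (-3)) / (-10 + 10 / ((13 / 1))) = -21509 / 2160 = -9.96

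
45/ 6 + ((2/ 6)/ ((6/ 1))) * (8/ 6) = 409/ 54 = 7.57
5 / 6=0.83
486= 486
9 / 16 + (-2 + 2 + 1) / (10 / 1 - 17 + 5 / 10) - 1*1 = -123 / 208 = -0.59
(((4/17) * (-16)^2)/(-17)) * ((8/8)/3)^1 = -1024/867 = -1.18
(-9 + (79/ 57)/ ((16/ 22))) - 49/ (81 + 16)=-7.60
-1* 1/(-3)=1/3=0.33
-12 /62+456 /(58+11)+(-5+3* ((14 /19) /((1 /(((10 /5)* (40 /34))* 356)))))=426756947 /230299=1853.06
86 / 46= 43 / 23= 1.87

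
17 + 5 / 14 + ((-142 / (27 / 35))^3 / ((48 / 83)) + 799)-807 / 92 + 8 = -410091057705137 / 38027556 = -10784049.80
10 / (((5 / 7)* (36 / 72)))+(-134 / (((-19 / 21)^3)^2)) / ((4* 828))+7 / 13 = 3203239765985 / 112533747352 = 28.46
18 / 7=2.57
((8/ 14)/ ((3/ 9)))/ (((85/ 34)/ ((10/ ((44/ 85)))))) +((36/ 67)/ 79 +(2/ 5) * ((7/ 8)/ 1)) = 110885567/ 8151220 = 13.60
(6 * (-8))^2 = 2304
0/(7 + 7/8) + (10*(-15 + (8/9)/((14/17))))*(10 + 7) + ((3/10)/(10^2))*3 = -149089433/63000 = -2366.50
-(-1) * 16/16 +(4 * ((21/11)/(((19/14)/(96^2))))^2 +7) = 29365648053512/43681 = 672275086.50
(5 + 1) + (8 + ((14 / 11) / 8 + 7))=931 / 44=21.16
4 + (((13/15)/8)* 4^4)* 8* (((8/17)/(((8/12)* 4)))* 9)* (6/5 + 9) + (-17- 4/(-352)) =3581.25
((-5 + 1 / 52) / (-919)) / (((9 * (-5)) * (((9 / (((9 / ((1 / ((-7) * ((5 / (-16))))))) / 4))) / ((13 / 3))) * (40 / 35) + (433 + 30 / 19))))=-241129 / 871026586236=-0.00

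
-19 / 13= -1.46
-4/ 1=-4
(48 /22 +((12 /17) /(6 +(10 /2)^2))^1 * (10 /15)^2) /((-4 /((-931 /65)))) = 7.85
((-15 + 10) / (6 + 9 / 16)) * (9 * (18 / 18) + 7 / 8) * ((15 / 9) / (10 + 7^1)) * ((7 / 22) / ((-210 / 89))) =7031 / 70686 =0.10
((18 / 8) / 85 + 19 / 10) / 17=131 / 1156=0.11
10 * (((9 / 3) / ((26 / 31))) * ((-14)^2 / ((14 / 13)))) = 6510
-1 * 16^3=-4096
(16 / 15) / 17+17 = 17.06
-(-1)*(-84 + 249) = 165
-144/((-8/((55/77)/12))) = 15/14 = 1.07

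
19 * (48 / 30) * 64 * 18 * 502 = 87902208 / 5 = 17580441.60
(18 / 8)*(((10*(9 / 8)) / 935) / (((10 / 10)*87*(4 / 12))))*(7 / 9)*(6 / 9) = 21 / 43384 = 0.00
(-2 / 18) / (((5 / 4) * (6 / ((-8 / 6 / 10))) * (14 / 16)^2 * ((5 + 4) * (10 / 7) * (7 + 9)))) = 8 / 637875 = 0.00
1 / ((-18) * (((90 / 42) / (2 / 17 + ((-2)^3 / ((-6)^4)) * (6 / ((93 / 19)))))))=-32893 / 11525490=-0.00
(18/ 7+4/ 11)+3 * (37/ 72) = 4.48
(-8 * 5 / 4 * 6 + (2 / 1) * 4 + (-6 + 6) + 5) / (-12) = 47 / 12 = 3.92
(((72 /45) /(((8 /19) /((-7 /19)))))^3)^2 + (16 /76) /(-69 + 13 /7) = 105016807 /13953125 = 7.53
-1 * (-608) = 608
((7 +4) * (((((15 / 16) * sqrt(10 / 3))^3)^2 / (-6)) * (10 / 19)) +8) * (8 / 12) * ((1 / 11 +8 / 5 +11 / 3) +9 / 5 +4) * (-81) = 10737205275699 / 1095761920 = 9798.85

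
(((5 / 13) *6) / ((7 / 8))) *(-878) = -210720 / 91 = -2315.60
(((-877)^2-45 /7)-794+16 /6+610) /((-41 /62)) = -1001161492 /861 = -1162789.19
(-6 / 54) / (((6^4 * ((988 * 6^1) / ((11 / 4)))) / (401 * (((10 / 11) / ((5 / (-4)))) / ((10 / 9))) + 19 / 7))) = 100007 / 9680186880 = 0.00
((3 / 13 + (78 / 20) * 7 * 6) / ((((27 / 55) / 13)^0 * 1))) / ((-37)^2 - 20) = 10662 / 87685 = 0.12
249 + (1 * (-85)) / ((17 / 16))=169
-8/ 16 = -1/ 2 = -0.50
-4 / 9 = -0.44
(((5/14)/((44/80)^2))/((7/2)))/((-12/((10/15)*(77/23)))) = -1000/15939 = -0.06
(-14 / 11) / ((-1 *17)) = 14 / 187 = 0.07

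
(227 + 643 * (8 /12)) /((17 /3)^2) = 5901 /289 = 20.42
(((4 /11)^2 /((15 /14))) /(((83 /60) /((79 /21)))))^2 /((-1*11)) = -102252544 /9985323051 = -0.01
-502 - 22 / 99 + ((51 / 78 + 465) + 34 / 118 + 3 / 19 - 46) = -21541841 / 262314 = -82.12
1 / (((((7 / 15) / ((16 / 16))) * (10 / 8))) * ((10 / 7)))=6 / 5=1.20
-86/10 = -43/5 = -8.60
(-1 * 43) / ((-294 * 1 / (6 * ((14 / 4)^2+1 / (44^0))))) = 2279 / 196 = 11.63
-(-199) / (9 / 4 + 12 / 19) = 15124 / 219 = 69.06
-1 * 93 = -93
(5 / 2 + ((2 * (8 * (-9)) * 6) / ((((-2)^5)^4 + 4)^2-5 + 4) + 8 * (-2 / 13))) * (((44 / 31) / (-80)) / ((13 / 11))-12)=-390421598754635247 / 25601712737397160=-15.25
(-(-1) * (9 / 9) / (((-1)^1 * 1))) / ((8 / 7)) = -7 / 8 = -0.88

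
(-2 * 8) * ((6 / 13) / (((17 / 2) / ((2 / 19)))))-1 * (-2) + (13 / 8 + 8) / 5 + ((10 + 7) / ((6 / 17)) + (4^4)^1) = 155195149 / 503880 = 308.00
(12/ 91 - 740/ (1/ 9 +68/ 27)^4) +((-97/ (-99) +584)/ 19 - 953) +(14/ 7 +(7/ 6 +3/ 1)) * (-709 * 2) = -42113726847893249/ 4349742848451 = -9681.89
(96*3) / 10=144 / 5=28.80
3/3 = 1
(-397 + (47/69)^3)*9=-130314250/36501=-3570.16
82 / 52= 41 / 26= 1.58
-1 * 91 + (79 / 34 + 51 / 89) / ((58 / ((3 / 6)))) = -31933691 / 351016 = -90.98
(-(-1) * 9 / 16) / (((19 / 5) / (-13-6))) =-45 / 16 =-2.81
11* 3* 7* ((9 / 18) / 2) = 231 / 4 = 57.75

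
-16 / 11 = -1.45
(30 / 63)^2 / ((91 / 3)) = 0.01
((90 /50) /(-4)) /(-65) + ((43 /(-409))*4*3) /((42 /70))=-1114319 /531700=-2.10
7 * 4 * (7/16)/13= 49/52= 0.94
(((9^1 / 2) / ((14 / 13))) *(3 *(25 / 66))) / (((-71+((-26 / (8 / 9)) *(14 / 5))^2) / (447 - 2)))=32540625 / 102203794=0.32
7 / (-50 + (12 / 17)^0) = -1 / 7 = -0.14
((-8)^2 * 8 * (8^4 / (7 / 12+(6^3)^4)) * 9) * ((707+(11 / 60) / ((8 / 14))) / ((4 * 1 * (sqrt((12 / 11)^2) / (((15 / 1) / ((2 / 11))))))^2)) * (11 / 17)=629902877345280 / 444063596663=1418.50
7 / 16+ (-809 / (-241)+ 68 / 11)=423149 / 42416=9.98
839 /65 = 12.91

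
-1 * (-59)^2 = -3481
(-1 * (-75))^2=5625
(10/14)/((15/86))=86/21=4.10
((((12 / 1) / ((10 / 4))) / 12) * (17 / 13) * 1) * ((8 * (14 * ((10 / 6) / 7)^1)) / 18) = 272 / 351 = 0.77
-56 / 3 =-18.67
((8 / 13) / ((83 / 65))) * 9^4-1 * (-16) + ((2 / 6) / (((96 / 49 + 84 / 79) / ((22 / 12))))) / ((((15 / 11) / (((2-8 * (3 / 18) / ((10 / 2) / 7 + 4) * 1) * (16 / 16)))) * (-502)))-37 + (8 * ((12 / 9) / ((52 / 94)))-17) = 372346468724209 / 118460604600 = 3143.21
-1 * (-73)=73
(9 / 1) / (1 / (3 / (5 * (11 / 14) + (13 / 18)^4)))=19840464 / 3086767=6.43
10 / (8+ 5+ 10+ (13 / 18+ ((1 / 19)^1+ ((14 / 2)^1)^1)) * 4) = 1710 / 9251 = 0.18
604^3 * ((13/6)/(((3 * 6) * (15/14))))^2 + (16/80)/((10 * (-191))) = 174259704029311/62657550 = 2781144.56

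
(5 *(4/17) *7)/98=10/119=0.08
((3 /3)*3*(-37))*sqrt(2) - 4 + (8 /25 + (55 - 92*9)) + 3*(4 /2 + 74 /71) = -1362407 /1775 - 111*sqrt(2) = -924.53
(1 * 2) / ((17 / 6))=0.71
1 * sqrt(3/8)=sqrt(6)/4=0.61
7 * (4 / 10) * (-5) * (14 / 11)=-196 / 11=-17.82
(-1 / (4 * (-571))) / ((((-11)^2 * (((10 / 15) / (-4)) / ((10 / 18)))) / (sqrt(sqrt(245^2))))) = -35 * sqrt(5) / 414546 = -0.00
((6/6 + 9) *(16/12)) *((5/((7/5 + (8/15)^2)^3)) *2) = 1518750000/54439939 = 27.90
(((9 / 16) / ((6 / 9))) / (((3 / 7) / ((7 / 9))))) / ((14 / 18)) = 63 / 32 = 1.97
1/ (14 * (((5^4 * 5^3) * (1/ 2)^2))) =2/ 546875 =0.00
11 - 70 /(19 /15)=-841 /19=-44.26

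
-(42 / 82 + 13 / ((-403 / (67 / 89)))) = -55192 / 113119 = -0.49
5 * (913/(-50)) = -91.30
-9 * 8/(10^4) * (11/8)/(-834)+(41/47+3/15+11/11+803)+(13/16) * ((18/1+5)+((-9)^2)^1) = 116231523551/130660000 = 889.57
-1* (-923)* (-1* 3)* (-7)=19383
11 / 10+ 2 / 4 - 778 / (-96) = 2329 / 240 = 9.70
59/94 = 0.63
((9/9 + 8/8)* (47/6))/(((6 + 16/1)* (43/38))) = 893/1419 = 0.63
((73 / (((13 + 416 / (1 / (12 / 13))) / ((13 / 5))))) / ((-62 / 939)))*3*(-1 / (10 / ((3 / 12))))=0.54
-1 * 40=-40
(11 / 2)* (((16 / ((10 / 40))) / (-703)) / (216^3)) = -11 / 221394384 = -0.00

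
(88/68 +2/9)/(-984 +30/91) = -10556/6847821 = -0.00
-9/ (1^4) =-9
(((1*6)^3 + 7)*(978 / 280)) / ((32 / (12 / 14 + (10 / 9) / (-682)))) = 668058271 / 32081280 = 20.82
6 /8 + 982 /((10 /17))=33403 /20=1670.15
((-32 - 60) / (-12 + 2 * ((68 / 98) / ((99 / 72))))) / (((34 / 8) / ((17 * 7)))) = 347116 / 1481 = 234.38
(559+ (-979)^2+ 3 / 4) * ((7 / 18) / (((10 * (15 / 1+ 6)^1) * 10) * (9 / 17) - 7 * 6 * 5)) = 65212051 / 157680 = 413.57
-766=-766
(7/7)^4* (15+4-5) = 14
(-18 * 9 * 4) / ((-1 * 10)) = 324 / 5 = 64.80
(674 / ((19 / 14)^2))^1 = 132104 / 361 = 365.94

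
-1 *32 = -32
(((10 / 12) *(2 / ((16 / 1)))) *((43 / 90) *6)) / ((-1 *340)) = -0.00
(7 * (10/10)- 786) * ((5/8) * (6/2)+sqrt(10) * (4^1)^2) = -12464 * sqrt(10)- 11685/8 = -40875.25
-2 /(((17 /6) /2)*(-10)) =12 /85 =0.14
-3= -3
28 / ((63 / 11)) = 44 / 9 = 4.89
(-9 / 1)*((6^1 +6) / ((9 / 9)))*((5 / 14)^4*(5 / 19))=-84375 / 182476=-0.46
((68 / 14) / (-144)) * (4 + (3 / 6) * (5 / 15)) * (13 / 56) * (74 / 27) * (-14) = 204425 / 163296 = 1.25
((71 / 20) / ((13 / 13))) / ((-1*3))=-71 / 60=-1.18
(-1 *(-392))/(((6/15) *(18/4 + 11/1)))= 1960/31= 63.23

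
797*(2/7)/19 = 1594/133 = 11.98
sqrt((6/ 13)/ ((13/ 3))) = 3*sqrt(2)/ 13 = 0.33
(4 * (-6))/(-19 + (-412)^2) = -8/56575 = -0.00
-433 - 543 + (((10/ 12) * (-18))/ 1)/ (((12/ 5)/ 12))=-1051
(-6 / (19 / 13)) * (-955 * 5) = 372450 / 19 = 19602.63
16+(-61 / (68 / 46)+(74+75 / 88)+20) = 104103 / 1496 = 69.59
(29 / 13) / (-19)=-29 / 247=-0.12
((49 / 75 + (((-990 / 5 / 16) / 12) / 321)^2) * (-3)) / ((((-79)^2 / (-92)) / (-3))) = -39638712831 / 457300537600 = -0.09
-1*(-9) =9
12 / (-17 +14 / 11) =-132 / 173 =-0.76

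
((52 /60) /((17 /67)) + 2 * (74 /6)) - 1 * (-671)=699.08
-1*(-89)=89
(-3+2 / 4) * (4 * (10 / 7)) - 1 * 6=-142 / 7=-20.29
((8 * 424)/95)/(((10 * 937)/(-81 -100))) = -0.69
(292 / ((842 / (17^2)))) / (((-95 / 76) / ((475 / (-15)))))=3206744 / 1263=2538.99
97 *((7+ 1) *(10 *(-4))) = -31040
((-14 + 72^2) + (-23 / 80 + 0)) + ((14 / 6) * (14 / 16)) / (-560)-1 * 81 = 9770321 / 1920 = 5088.71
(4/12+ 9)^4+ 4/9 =614692/81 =7588.79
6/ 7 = 0.86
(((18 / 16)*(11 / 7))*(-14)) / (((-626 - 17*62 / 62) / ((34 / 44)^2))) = 2601 / 113168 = 0.02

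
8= 8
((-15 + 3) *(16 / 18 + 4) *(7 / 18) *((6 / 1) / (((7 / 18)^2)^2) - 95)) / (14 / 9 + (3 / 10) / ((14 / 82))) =-353549680 / 306789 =-1152.42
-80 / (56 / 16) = -160 / 7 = -22.86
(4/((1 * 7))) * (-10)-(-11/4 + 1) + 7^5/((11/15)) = 7057719/308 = 22914.67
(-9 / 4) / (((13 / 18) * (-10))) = 81 / 260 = 0.31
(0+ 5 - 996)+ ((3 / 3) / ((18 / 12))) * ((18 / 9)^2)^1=-2965 / 3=-988.33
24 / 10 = 12 / 5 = 2.40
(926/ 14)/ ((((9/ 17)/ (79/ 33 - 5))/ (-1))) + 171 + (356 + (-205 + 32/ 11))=1352392/ 2079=650.50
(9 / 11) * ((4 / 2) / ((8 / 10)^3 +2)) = 1125 / 1727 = 0.65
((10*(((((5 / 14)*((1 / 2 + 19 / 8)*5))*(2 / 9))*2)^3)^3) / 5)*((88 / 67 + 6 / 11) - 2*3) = -748922882459514617919921875 / 53936694575578047873024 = -13885.22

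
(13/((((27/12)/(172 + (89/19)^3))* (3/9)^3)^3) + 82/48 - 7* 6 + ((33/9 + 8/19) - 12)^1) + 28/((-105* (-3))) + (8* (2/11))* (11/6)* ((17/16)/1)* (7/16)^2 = 466061389316.94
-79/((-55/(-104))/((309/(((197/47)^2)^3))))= -27365668241206776/3214845057002095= -8.51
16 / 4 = 4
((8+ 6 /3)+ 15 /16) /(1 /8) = 175 /2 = 87.50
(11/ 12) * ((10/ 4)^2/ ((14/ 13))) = 3575/ 672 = 5.32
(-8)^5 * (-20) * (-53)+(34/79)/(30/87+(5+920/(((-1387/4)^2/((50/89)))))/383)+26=-1867567179455047586992/53767615036025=-34734052.80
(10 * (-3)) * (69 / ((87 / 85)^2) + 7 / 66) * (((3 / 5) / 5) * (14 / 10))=-76896477 / 231275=-332.49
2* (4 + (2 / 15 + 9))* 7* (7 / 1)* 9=57918 / 5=11583.60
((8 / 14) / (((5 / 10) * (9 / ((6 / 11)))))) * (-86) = -1376 / 231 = -5.96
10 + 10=20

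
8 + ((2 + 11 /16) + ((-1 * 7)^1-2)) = 27 /16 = 1.69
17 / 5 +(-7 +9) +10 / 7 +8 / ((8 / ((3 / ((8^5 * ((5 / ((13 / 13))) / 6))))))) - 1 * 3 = 2195519 / 573440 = 3.83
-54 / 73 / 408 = -9 / 4964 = -0.00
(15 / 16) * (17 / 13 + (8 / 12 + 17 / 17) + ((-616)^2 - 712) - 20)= 4615735 / 13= 355056.54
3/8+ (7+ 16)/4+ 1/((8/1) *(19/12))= 943/152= 6.20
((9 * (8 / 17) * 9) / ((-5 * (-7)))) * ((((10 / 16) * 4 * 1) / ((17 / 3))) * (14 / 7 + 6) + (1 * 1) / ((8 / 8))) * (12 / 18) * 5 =4752 / 289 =16.44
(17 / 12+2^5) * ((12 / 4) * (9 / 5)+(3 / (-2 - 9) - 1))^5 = 241698334952707 / 6039412500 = 40020.17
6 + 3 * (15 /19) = 159 /19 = 8.37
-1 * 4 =-4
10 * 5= 50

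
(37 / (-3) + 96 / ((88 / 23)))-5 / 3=122 / 11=11.09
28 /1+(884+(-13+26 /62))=27882 /31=899.42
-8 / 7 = -1.14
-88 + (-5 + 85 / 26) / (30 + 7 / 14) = -69829 / 793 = -88.06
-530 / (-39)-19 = -211 / 39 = -5.41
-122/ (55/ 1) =-122/ 55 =-2.22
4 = 4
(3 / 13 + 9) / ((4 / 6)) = 180 / 13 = 13.85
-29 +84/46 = -625/23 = -27.17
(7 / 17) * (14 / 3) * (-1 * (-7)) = 13.45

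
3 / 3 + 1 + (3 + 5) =10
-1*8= -8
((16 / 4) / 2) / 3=2 / 3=0.67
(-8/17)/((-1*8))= 1/17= 0.06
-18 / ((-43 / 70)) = 1260 / 43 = 29.30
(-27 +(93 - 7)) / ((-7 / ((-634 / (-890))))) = -6.00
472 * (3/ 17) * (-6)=-8496/ 17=-499.76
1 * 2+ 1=3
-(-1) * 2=2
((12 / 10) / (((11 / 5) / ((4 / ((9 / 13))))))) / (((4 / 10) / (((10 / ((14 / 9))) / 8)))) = 6.33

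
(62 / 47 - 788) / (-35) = 5282 / 235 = 22.48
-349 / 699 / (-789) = 349 / 551511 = 0.00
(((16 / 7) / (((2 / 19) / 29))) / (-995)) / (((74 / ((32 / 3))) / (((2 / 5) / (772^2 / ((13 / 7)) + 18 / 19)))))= -600704 / 5282915132775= -0.00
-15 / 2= -7.50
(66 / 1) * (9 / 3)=198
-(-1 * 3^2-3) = 12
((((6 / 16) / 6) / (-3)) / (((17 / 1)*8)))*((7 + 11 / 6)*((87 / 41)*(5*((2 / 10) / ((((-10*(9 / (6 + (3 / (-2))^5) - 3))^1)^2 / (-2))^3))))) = 2182320209 / 39715414382466144000000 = 0.00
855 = 855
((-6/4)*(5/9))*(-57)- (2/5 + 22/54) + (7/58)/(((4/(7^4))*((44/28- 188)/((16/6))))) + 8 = 12183749/227070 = 53.66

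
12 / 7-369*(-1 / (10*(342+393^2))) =294881 / 171990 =1.71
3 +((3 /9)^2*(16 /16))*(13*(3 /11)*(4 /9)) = 943 /297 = 3.18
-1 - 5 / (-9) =-4 / 9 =-0.44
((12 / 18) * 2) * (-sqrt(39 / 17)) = -4 * sqrt(663) / 51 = -2.02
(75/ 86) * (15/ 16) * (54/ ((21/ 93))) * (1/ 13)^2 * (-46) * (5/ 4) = -66.52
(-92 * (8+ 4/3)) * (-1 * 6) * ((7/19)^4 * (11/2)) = 68034736/130321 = 522.06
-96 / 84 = -8 / 7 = -1.14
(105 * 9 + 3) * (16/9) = 1685.33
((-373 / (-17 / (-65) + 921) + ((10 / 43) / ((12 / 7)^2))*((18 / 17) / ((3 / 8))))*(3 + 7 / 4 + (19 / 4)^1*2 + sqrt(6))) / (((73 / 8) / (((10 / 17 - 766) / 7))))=1240153161040*sqrt(6) / 570393745131 + 5890727514940 / 190131248377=36.31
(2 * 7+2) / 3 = 16 / 3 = 5.33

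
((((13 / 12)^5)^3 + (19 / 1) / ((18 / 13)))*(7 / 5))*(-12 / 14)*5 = -262604466843137029 / 2567836929097728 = -102.27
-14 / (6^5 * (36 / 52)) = -91 / 34992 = -0.00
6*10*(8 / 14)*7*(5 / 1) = 1200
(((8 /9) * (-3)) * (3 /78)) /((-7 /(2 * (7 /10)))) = 4 /195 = 0.02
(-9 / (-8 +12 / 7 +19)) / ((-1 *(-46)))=-63 / 4094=-0.02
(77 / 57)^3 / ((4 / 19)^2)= 55.62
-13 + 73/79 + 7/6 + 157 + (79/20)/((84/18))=9750749/66360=146.94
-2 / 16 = -1 / 8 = -0.12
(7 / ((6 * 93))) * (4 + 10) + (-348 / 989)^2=81715945 / 272895759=0.30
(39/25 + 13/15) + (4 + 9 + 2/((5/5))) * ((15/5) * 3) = 10307/75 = 137.43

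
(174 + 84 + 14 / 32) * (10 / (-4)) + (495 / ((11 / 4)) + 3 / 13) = -193799 / 416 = -465.86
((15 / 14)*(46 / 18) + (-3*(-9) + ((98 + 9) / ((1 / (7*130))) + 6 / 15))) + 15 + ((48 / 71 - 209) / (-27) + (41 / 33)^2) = 1581878966581 / 16236990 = 97424.40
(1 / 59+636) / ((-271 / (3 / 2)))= -112575 / 31978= -3.52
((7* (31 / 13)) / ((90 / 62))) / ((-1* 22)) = -6727 / 12870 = -0.52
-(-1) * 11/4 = 11/4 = 2.75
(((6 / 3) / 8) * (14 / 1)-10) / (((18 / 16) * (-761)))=52 / 6849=0.01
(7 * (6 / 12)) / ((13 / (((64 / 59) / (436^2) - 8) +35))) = 132485059 / 18225454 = 7.27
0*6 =0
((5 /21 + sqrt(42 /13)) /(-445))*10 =-2*sqrt(546) /1157 - 10 /1869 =-0.05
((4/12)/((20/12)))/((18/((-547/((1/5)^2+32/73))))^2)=199310595125/246929796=807.15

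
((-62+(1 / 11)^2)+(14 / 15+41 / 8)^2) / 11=-44062391 / 19166400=-2.30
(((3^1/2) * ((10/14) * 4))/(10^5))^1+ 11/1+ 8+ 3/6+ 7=1855003/70000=26.50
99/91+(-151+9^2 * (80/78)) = -6082/91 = -66.84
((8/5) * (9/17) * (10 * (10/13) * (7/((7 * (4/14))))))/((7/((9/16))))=405/221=1.83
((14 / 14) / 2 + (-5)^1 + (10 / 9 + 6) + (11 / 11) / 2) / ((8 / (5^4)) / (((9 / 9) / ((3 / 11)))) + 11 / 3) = 192500 / 227091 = 0.85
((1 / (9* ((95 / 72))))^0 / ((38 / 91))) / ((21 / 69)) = 299 / 38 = 7.87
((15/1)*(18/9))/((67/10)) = 300/67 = 4.48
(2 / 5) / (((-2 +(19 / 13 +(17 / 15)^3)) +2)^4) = 741137031298828125 / 134192563945416704648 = 0.01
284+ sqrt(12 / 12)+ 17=302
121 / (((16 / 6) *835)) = 363 / 6680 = 0.05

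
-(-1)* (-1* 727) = -727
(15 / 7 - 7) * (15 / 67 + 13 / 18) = -2771 / 603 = -4.60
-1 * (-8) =8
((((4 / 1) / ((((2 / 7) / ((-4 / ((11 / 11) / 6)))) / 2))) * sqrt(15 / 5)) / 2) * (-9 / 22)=1512 * sqrt(3) / 11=238.08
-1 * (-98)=98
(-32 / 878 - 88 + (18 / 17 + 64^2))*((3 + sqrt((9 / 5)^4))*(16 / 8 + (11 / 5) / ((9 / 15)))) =1555805368 / 10975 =141759.03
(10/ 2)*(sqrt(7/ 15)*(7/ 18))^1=7*sqrt(105)/ 54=1.33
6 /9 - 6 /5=-8 /15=-0.53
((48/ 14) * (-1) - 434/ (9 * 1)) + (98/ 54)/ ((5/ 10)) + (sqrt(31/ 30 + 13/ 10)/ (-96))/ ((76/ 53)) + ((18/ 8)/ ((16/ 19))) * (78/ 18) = -440815/ 12096 - 53 * sqrt(21)/ 21888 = -36.45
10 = 10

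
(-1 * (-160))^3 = 4096000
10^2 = 100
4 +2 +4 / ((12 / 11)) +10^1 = 59 / 3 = 19.67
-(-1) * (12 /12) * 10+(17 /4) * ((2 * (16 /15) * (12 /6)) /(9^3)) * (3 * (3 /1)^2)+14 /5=5456 /405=13.47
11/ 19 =0.58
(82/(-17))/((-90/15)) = 0.80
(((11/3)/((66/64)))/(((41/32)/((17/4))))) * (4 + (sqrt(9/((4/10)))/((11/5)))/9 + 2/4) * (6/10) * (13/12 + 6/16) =9520 * sqrt(10)/12177 + 1904/41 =48.91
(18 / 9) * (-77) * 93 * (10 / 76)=-35805 / 19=-1884.47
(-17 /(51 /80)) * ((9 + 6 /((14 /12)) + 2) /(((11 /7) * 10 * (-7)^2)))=-904 /1617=-0.56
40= 40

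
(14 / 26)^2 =49 / 169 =0.29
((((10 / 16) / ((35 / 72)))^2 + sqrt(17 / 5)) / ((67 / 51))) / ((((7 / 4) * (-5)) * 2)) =-102 * sqrt(85) / 11725 - 8262 / 114905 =-0.15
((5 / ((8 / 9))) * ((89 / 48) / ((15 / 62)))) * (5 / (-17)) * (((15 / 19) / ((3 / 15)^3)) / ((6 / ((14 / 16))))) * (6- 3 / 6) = -663884375 / 661504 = -1003.60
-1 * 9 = -9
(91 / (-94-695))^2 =8281 / 622521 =0.01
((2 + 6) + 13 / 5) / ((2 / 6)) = 159 / 5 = 31.80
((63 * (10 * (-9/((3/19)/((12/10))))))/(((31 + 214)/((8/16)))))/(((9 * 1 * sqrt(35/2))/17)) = -5814 * sqrt(70)/1225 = -39.71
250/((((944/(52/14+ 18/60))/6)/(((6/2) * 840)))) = 948375/59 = 16074.15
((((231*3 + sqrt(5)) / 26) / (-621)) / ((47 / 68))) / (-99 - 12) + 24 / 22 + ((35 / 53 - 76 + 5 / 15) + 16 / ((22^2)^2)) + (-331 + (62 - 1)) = -1248851200324973 / 3631281273477 + 34*sqrt(5) / 42116841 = -343.91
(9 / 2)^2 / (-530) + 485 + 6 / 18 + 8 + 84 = 3671597 / 6360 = 577.30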